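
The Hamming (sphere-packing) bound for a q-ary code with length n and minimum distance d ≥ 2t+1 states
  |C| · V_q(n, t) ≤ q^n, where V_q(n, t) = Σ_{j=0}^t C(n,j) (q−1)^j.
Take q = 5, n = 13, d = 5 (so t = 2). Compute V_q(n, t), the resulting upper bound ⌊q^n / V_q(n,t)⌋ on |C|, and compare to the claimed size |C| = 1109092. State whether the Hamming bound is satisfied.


V_q(n, t) = 1301, q^n = 1220703125, Hamming bound = 938280, |C| = 1109092 > bound (violated).

Step 1: Compute V_q(n, t) = Σ_{j=0}^2 C(n, j) (q−1)^j.
  j = 0: C(13,0)·(4)^0 = 1·1 = 1.
  j = 1: C(13,1)·(4)^1 = 13·4 = 52.
  j = 2: C(13,2)·(4)^2 = 78·16 = 1248.
  V_q(n, t) = 1 + 52 + 1248 = 1301.
Step 2: q^n = 5^13 = 1220703125.
Step 3: Hamming bound ⌊q^n / V_q(n,t)⌋ = ⌊1220703125/1301⌋ = 938280.
Step 4: Compare |C| = 1109092 to 938280: violated.
The claimed |C| lies above the Hamming bound, so no 5-ary code of length 13 with d ≥ 5 can have 1109092 codewords.


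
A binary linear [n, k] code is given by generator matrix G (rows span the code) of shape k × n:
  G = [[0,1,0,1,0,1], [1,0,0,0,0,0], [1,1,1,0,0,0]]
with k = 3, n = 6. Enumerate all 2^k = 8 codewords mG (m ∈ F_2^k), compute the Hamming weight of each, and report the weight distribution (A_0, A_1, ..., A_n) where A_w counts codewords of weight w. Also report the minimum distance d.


Weight distribution: A_0 = 1, A_1 = 1, A_2 = 1, A_3 = 3, A_4 = 2. Minimum distance d = 1.

Enumerate all 2^3 = 8 messages m ∈ F_2^3.
For each, compute codeword c = mG in F_2^6, then tally its weight.
  m = 000 → c = 000000, weight = 0.
  m = 100 → c = 010101, weight = 3.
  m = 010 → c = 100000, weight = 1.
  m = 110 → c = 110101, weight = 4.
  m = 001 → c = 111000, weight = 3.
  m = 101 → c = 101101, weight = 4.
  m = 011 → c = 011000, weight = 2.
  m = 111 → c = 001101, weight = 3.
Tally weights:
  weight 0: 1 codewords.
  weight 1: 1 codewords.
  weight 2: 1 codewords.
  weight 3: 3 codewords.
  weight 4: 2 codewords.
Minimum distance d = smallest w > 0 with A_w > 0 = 1.
Sanity: Σ A_w = 8 = 2^3 = 8 ✓.


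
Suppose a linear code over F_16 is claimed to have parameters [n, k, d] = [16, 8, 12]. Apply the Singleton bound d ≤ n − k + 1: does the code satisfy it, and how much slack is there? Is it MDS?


Singleton RHS = n − k + 1 = 9, slack = -3, bound violated (no such code; not MDS).

Singleton bound: d ≤ n − k + 1.
Here n = 16, k = 8, so n − k + 1 = 9.
Given d = 12, check d ≤ 9: NO.
Slack = (n − k + 1) − d = -3.
The slack is negative: d = 12 exceeds n − k + 1 = 9 by 3, so the Singleton bound is violated and no linear [16, 8, 12]_16 code can exist. In particular it is not MDS (MDS requires d = n − k + 1 exactly).
Description: the claimed parameters are [16, 8, 12]_16; such a code would be impossible (violates the Singleton bound).


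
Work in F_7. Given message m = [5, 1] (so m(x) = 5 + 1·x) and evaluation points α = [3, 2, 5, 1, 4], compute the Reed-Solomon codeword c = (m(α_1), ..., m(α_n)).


c = [1, 0, 3, 6, 2]

Message polynomial: m(x) = 5 + 1·x (mod 7).
For each evaluation point α_i, compute m(α_i) mod 7:
  α_1 = 3: Horner steps 1 → 1, so m(3) = 1.
  α_2 = 2: Horner steps 1 → 0, so m(2) = 0.
  α_3 = 5: Horner steps 1 → 3, so m(5) = 3.
  α_4 = 1: Horner steps 1 → 6, so m(1) = 6.
  α_5 = 4: Horner steps 1 → 2, so m(4) = 2.
Codeword c = [1, 0, 3, 6, 2] ∈ F_7^5.


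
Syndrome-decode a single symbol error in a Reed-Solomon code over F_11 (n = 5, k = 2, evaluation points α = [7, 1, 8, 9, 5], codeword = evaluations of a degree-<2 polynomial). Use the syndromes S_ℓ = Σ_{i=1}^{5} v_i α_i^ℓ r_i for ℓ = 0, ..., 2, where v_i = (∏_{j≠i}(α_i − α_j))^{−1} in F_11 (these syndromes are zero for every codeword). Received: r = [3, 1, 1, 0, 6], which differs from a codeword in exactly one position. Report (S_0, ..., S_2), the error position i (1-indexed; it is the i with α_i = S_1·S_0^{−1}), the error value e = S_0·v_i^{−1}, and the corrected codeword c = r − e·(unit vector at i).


S = (5, 7, 1), error at position 3, error magnitude e = 5, c = [3, 1, 7, 0, 6].

Step 1: column multipliers v_i = (∏_{j≠i}(α_i − α_j))^{−1} mod 11.
  i = 1 (α = 7): (7−1)(7−8)(7−9)(7−5) = 6·(−1)·(−2)·2 = 24 ≡ 2, so v_1 = 2^{−1} = 6 (mod 11).
  i = 2 (α = 1): (1−7)(1−8)(1−9)(1−5) = (−6)·(−7)·(−8)·(−4) = 1344 ≡ 2, so v_2 = 2^{−1} = 6 (mod 11).
  i = 3 (α = 8): (8−7)(8−1)(8−9)(8−5) = 1·7·(−1)·3 = −21 ≡ 1, so v_3 = 1^{−1} = 1 (mod 11).
  i = 4 (α = 9): (9−7)(9−1)(9−8)(9−5) = 2·8·1·4 = 64 ≡ 9, so v_4 = 9^{−1} = 5 (mod 11).
  i = 5 (α = 5): (5−7)(5−1)(5−8)(5−9) = (−2)·4·(−3)·(−4) = −96 ≡ 3, so v_5 = 3^{−1} = 4 (mod 11).
  v = [6, 6, 1, 5, 4].
Step 2: syndromes of r = [3, 1, 1, 0, 6] (all sums mod 11).
  S_0 = Σ v_i r_i = 6·3 + 6·1 + 1·1 + 5·0 + 4·6 = 49 ≡ 5.
  S_1 = Σ v_i α_i r_i = 6·7·3 + 6·1·1 + 1·8·1 + 5·9·0 + 4·5·6 = 260 ≡ 7.
  α_i^2 mod 11 = [5, 1, 9, 4, 3].
  S_2 = Σ v_i α_i^2 r_i = 6·5·3 + 6·1·1 + 1·9·1 + 5·4·0 + 4·3·6 = 177 ≡ 1.
  S = (5, 7, 1) ≠ 0, so r is not a codeword (an error is present).
Step 3: locate the error. For a single error e at position i, S_ℓ = v_i·e·α_i^ℓ, so α_err = S_1/S_0.
  S_0^{−1} = 5^{−1} = 9 (mod 11), so α_err = 7·9 = 63 ≡ 8 = α_3. Error position i = 3.
  Consistency check: S_2/S_1 = 1·8 = 8 ≡ 8 = α_err ✓ (single-error assumption holds).
Step 4: error magnitude e = S_0/v_3 = S_0·∏_{j≠3}(α_3 − α_j) = 5·1 = 5 ≡ 5 (mod 11).
Step 5: correct position 3: c_3 = r_3 − e = 1 − 5 ≡ 7 (mod 11). Hence c = [3, 1, 7, 0, 6].
  Check: interpolating c through the α_i gives m(x) = 8 + 4·x (degree < 2) with m(α_i) = c_i for every i, so c is indeed a codeword.


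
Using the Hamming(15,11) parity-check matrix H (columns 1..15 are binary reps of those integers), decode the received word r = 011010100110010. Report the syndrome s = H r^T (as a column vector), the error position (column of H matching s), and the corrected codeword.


s = (1, 1, 0, 0)^T, error position = 12, corrected codeword c = 011010100111010

Compute s = H r^T mod 2 one row at a time:
  s_1 = 0 + 0 + 1 + 1 + 0 + 0 + 1 + 0 = 3 ≡ 1 (mod 2).
  s_2 = 0 + 1 + 0 + 1 + 0 + 0 + 1 + 0 = 3 ≡ 1 (mod 2).
  s_3 = 1 + 1 + 0 + 1 + 1 + 1 + 1 + 0 = 6 ≡ 0 (mod 2).
  s_4 = 0 + 1 + 1 + 1 + 0 + 1 + 0 + 0 = 4 ≡ 0 (mod 2).
s = (1, 1, 0, 0)^T — this equals column 12 of H (binary 1100), so error is at position 12.
Correct: flip bit 12 of r = 011010100110010 to get c = 011010100111010.


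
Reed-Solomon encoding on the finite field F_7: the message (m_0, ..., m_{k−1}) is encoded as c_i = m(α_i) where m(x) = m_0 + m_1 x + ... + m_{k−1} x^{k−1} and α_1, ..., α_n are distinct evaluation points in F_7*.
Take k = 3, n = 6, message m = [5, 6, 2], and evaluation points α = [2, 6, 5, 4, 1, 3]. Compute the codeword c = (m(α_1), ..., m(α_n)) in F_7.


c = [4, 1, 1, 5, 6, 6]

Message polynomial: m(x) = 5 + 6·x + 2·x^2 (mod 7).
For each evaluation point α_i, compute m(α_i) mod 7:
  α_1 = 2: Horner steps 2 → 3 → 4, so m(2) = 4.
  α_2 = 6: Horner steps 2 → 4 → 1, so m(6) = 1.
  α_3 = 5: Horner steps 2 → 2 → 1, so m(5) = 1.
  α_4 = 4: Horner steps 2 → 0 → 5, so m(4) = 5.
  α_5 = 1: Horner steps 2 → 1 → 6, so m(1) = 6.
  α_6 = 3: Horner steps 2 → 5 → 6, so m(3) = 6.
Codeword c = [4, 1, 1, 5, 6, 6] ∈ F_7^6.


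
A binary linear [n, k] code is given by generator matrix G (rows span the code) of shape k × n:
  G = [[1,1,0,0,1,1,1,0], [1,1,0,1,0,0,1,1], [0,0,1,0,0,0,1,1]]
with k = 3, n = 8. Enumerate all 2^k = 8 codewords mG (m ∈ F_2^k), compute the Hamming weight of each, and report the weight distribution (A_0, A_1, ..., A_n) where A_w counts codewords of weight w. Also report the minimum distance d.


Weight distribution: A_0 = 1, A_3 = 1, A_4 = 2, A_5 = 3, A_6 = 1. Minimum distance d = 3.

Enumerate all 2^3 = 8 messages m ∈ F_2^3.
For each, compute codeword c = mG in F_2^8, then tally its weight.
  m = 000 → c = 00000000, weight = 0.
  m = 100 → c = 11001110, weight = 5.
  m = 010 → c = 11010011, weight = 5.
  m = 110 → c = 00011101, weight = 4.
  m = 001 → c = 00100011, weight = 3.
  m = 101 → c = 11101101, weight = 6.
  m = 011 → c = 11110000, weight = 4.
  m = 111 → c = 00111110, weight = 5.
Tally weights:
  weight 0: 1 codewords.
  weight 3: 1 codewords.
  weight 4: 2 codewords.
  weight 5: 3 codewords.
  weight 6: 1 codewords.
Minimum distance d = smallest w > 0 with A_w > 0 = 3.
Sanity: Σ A_w = 8 = 2^3 = 8 ✓.


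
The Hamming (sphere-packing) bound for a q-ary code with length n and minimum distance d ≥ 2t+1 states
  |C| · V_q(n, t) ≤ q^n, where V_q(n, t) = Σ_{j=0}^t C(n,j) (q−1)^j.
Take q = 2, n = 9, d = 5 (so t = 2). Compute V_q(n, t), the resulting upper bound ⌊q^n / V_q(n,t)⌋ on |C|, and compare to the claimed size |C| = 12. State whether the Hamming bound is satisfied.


V_q(n, t) = 46, q^n = 512, Hamming bound = 11, |C| = 12 > bound (violated).

Step 1: Compute V_q(n, t) = Σ_{j=0}^2 C(n, j) (q−1)^j.
  j = 0: C(9,0)·(1)^0 = 1·1 = 1.
  j = 1: C(9,1)·(1)^1 = 9·1 = 9.
  j = 2: C(9,2)·(1)^2 = 36·1 = 36.
  V_q(n, t) = 1 + 9 + 36 = 46.
Step 2: q^n = 2^9 = 512.
Step 3: Hamming bound ⌊q^n / V_q(n,t)⌋ = ⌊512/46⌋ = 11.
Step 4: Compare |C| = 12 to 11: violated.
The claimed |C| lies above the Hamming bound, so no 2-ary code of length 9 with d ≥ 5 can have 12 codewords.


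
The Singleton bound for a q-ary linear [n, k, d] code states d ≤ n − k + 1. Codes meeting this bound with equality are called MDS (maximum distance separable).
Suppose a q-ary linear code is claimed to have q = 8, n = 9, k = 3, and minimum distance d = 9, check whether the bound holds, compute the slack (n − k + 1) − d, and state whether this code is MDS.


Singleton RHS = n − k + 1 = 7, slack = -2, bound violated (no such code; not MDS).

Singleton bound: d ≤ n − k + 1.
Here n = 9, k = 3, so n − k + 1 = 7.
Given d = 9, check d ≤ 7: NO.
Slack = (n − k + 1) − d = -2.
The slack is negative: d = 9 exceeds n − k + 1 = 7 by 2, so the Singleton bound is violated and no linear [9, 3, 9]_8 code can exist. In particular it is not MDS (MDS requires d = n − k + 1 exactly).
Description: the claimed parameters are [9, 3, 9]_8; such a code would be impossible (violates the Singleton bound).


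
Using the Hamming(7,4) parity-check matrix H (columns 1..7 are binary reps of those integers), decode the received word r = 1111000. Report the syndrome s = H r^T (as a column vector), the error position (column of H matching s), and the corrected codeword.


s = (1, 0, 0)^T, error position = 4, corrected codeword c = 1110000

Compute s = H r^T mod 2 one row at a time:
  s_1 = 1 + 0 + 0 + 0 = 1 ≡ 1 (mod 2).
  s_2 = 1 + 1 + 0 + 0 = 2 ≡ 0 (mod 2).
  s_3 = 1 + 1 + 0 + 0 = 2 ≡ 0 (mod 2).
s = (1, 0, 0)^T — this equals column 4 of H (binary 100), so error is at position 4.
Correct: flip bit 4 of r = 1111000 to get c = 1110000.


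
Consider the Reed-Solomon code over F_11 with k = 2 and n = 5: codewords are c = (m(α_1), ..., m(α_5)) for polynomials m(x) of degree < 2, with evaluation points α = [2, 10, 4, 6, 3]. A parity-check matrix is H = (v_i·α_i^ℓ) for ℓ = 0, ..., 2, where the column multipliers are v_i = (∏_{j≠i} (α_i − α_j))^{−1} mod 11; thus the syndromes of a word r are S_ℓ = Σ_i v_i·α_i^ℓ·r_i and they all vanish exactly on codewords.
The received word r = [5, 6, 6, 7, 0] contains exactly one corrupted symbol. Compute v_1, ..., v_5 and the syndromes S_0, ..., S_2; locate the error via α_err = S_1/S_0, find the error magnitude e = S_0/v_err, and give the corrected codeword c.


S = (4, 7, 4), error at position 2, error magnitude e = 8, c = [5, 9, 6, 7, 0].

Step 1: column multipliers v_i = (∏_{j≠i}(α_i − α_j))^{−1} mod 11.
  i = 1 (α = 2): (2−10)(2−4)(2−6)(2−3) = (−8)·(−2)·(−4)·(−1) = 64 ≡ 9, so v_1 = 9^{−1} = 5 (mod 11).
  i = 2 (α = 10): (10−2)(10−4)(10−6)(10−3) = 8·6·4·7 = 1344 ≡ 2, so v_2 = 2^{−1} = 6 (mod 11).
  i = 3 (α = 4): (4−2)(4−10)(4−6)(4−3) = 2·(−6)·(−2)·1 = 24 ≡ 2, so v_3 = 2^{−1} = 6 (mod 11).
  i = 4 (α = 6): (6−2)(6−10)(6−4)(6−3) = 4·(−4)·2·3 = −96 ≡ 3, so v_4 = 3^{−1} = 4 (mod 11).
  i = 5 (α = 3): (3−2)(3−10)(3−4)(3−6) = 1·(−7)·(−1)·(−3) = −21 ≡ 1, so v_5 = 1^{−1} = 1 (mod 11).
  v = [5, 6, 6, 4, 1].
Step 2: syndromes of r = [5, 6, 6, 7, 0] (all sums mod 11).
  S_0 = Σ v_i r_i = 5·5 + 6·6 + 6·6 + 4·7 + 1·0 = 125 ≡ 4.
  S_1 = Σ v_i α_i r_i = 5·2·5 + 6·10·6 + 6·4·6 + 4·6·7 + 1·3·0 = 722 ≡ 7.
  α_i^2 mod 11 = [4, 1, 5, 3, 9].
  S_2 = Σ v_i α_i^2 r_i = 5·4·5 + 6·1·6 + 6·5·6 + 4·3·7 + 1·9·0 = 400 ≡ 4.
  S = (4, 7, 4) ≠ 0, so r is not a codeword (an error is present).
Step 3: locate the error. For a single error e at position i, S_ℓ = v_i·e·α_i^ℓ, so α_err = S_1/S_0.
  S_0^{−1} = 4^{−1} = 3 (mod 11), so α_err = 7·3 = 21 ≡ 10 = α_2. Error position i = 2.
  Consistency check: S_2/S_1 = 4·8 = 32 ≡ 10 = α_err ✓ (single-error assumption holds).
Step 4: error magnitude e = S_0/v_2 = S_0·∏_{j≠2}(α_2 − α_j) = 4·2 = 8 ≡ 8 (mod 11).
Step 5: correct position 2: c_2 = r_2 − e = 6 − 8 ≡ 9 (mod 11). Hence c = [5, 9, 6, 7, 0].
  Check: interpolating c through the α_i gives m(x) = 4 + 6·x (degree < 2) with m(α_i) = c_i for every i, so c is indeed a codeword.


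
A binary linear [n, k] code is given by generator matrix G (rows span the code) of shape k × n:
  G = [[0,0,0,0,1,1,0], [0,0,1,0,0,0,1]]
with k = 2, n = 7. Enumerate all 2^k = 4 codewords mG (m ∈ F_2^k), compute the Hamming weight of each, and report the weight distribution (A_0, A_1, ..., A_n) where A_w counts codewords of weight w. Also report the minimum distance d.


Weight distribution: A_0 = 1, A_2 = 2, A_4 = 1. Minimum distance d = 2.

Enumerate all 2^2 = 4 messages m ∈ F_2^2.
For each, compute codeword c = mG in F_2^7, then tally its weight.
  m = 00 → c = 0000000, weight = 0.
  m = 10 → c = 0000110, weight = 2.
  m = 01 → c = 0010001, weight = 2.
  m = 11 → c = 0010111, weight = 4.
Tally weights:
  weight 0: 1 codewords.
  weight 2: 2 codewords.
  weight 4: 1 codewords.
Minimum distance d = smallest w > 0 with A_w > 0 = 2.
Sanity: Σ A_w = 4 = 2^2 = 4 ✓.


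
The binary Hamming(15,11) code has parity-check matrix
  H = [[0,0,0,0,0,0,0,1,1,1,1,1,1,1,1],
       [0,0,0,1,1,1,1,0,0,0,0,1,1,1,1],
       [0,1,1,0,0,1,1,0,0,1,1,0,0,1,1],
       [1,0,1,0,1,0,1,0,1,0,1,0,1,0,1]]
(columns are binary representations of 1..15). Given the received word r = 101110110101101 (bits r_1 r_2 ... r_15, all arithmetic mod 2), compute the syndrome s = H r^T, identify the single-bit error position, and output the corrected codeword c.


s = (1, 0, 0, 0)^T, error position = 8, corrected codeword c = 101110100101101

Compute s = H r^T mod 2 one row at a time:
  s_1 = 1 + 0 + 1 + 0 + 1 + 1 + 0 + 1 = 5 ≡ 1 (mod 2).
  s_2 = 1 + 1 + 0 + 1 + 1 + 1 + 0 + 1 = 6 ≡ 0 (mod 2).
  s_3 = 0 + 1 + 0 + 1 + 1 + 0 + 0 + 1 = 4 ≡ 0 (mod 2).
  s_4 = 1 + 1 + 1 + 1 + 0 + 0 + 1 + 1 = 6 ≡ 0 (mod 2).
s = (1, 0, 0, 0)^T — this equals column 8 of H (binary 1000), so error is at position 8.
Correct: flip bit 8 of r = 101110110101101 to get c = 101110100101101.


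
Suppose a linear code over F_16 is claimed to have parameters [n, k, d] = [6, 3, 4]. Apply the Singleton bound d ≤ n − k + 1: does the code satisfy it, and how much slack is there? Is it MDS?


Singleton RHS = n − k + 1 = 4, slack = 0, bound satisfied, MDS.

Singleton bound: d ≤ n − k + 1.
Here n = 6, k = 3, so n − k + 1 = 4.
Given d = 4, check d ≤ 4: YES.
Slack = (n − k + 1) − d = 0.
The code is MDS (slack = 0).
Description: the claimed parameters are [6, 3, 4]_16; such a code would be MDS (meets Singleton bound).


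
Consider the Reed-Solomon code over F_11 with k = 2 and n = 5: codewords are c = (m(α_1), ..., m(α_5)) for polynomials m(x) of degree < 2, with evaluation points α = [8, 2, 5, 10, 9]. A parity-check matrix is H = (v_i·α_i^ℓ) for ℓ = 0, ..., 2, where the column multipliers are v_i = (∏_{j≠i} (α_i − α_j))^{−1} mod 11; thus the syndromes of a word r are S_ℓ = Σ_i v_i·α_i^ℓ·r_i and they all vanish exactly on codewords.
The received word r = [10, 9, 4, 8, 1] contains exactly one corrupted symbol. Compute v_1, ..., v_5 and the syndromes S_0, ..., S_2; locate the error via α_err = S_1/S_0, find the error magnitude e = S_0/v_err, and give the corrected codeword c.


S = (9, 2, 9), error at position 4, error magnitude e = 5, c = [10, 9, 4, 3, 1].

Step 1: column multipliers v_i = (∏_{j≠i}(α_i − α_j))^{−1} mod 11.
  i = 1 (α = 8): (8−2)(8−5)(8−10)(8−9) = 6·3·(−2)·(−1) = 36 ≡ 3, so v_1 = 3^{−1} = 4 (mod 11).
  i = 2 (α = 2): (2−8)(2−5)(2−10)(2−9) = (−6)·(−3)·(−8)·(−7) = 1008 ≡ 7, so v_2 = 7^{−1} = 8 (mod 11).
  i = 3 (α = 5): (5−8)(5−2)(5−10)(5−9) = (−3)·3·(−5)·(−4) = −180 ≡ 7, so v_3 = 7^{−1} = 8 (mod 11).
  i = 4 (α = 10): (10−8)(10−2)(10−5)(10−9) = 2·8·5·1 = 80 ≡ 3, so v_4 = 3^{−1} = 4 (mod 11).
  i = 5 (α = 9): (9−8)(9−2)(9−5)(9−10) = 1·7·4·(−1) = −28 ≡ 5, so v_5 = 5^{−1} = 9 (mod 11).
  v = [4, 8, 8, 4, 9].
Step 2: syndromes of r = [10, 9, 4, 8, 1] (all sums mod 11).
  S_0 = Σ v_i r_i = 4·10 + 8·9 + 8·4 + 4·8 + 9·1 = 185 ≡ 9.
  S_1 = Σ v_i α_i r_i = 4·8·10 + 8·2·9 + 8·5·4 + 4·10·8 + 9·9·1 = 1025 ≡ 2.
  α_i^2 mod 11 = [9, 4, 3, 1, 4].
  S_2 = Σ v_i α_i^2 r_i = 4·9·10 + 8·4·9 + 8·3·4 + 4·1·8 + 9·4·1 = 812 ≡ 9.
  S = (9, 2, 9) ≠ 0, so r is not a codeword (an error is present).
Step 3: locate the error. For a single error e at position i, S_ℓ = v_i·e·α_i^ℓ, so α_err = S_1/S_0.
  S_0^{−1} = 9^{−1} = 5 (mod 11), so α_err = 2·5 = 10 ≡ 10 = α_4. Error position i = 4.
  Consistency check: S_2/S_1 = 9·6 = 54 ≡ 10 = α_err ✓ (single-error assumption holds).
Step 4: error magnitude e = S_0/v_4 = S_0·∏_{j≠4}(α_4 − α_j) = 9·3 = 27 ≡ 5 (mod 11).
Step 5: correct position 4: c_4 = r_4 − e = 8 − 5 ≡ 3 (mod 11). Hence c = [10, 9, 4, 3, 1].
  Check: interpolating c through the α_i gives m(x) = 5 + 2·x (degree < 2) with m(α_i) = c_i for every i, so c is indeed a codeword.


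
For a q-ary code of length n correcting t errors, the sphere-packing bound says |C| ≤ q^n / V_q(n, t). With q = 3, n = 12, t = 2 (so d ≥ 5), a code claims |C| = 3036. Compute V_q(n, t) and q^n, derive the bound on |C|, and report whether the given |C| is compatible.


V_q(n, t) = 289, q^n = 531441, Hamming bound = 1838, |C| = 3036 > bound (violated).

Step 1: Compute V_q(n, t) = Σ_{j=0}^2 C(n, j) (q−1)^j.
  j = 0: C(12,0)·(2)^0 = 1·1 = 1.
  j = 1: C(12,1)·(2)^1 = 12·2 = 24.
  j = 2: C(12,2)·(2)^2 = 66·4 = 264.
  V_q(n, t) = 1 + 24 + 264 = 289.
Step 2: q^n = 3^12 = 531441.
Step 3: Hamming bound ⌊q^n / V_q(n,t)⌋ = ⌊531441/289⌋ = 1838.
Step 4: Compare |C| = 3036 to 1838: violated.
The claimed |C| lies above the Hamming bound, so no 3-ary code of length 12 with d ≥ 5 can have 3036 codewords.


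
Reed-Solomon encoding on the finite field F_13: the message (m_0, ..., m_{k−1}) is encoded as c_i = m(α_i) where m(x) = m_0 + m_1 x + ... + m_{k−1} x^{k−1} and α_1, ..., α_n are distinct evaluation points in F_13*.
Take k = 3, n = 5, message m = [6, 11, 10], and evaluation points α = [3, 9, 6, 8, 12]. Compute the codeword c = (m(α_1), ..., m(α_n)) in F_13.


c = [12, 5, 3, 6, 5]

Message polynomial: m(x) = 6 + 11·x + 10·x^2 (mod 13).
For each evaluation point α_i, compute m(α_i) mod 13:
  α_1 = 3: Horner steps 10 → 2 → 12, so m(3) = 12.
  α_2 = 9: Horner steps 10 → 10 → 5, so m(9) = 5.
  α_3 = 6: Horner steps 10 → 6 → 3, so m(6) = 3.
  α_4 = 8: Horner steps 10 → 0 → 6, so m(8) = 6.
  α_5 = 12: Horner steps 10 → 1 → 5, so m(12) = 5.
Codeword c = [12, 5, 3, 6, 5] ∈ F_13^5.


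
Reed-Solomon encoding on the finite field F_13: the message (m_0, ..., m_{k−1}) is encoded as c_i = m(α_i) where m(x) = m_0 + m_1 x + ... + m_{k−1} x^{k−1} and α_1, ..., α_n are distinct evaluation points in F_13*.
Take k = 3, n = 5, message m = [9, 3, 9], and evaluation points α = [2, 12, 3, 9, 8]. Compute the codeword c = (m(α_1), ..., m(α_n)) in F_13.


c = [12, 2, 8, 11, 11]

Message polynomial: m(x) = 9 + 3·x + 9·x^2 (mod 13).
For each evaluation point α_i, compute m(α_i) mod 13:
  α_1 = 2: Horner steps 9 → 8 → 12, so m(2) = 12.
  α_2 = 12: Horner steps 9 → 7 → 2, so m(12) = 2.
  α_3 = 3: Horner steps 9 → 4 → 8, so m(3) = 8.
  α_4 = 9: Horner steps 9 → 6 → 11, so m(9) = 11.
  α_5 = 8: Horner steps 9 → 10 → 11, so m(8) = 11.
Codeword c = [12, 2, 8, 11, 11] ∈ F_13^5.


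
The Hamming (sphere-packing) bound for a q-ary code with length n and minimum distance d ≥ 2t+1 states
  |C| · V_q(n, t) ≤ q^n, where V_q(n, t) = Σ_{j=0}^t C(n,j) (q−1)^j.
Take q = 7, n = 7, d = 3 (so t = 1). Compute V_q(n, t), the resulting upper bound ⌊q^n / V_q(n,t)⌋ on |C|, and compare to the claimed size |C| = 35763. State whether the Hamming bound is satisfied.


V_q(n, t) = 43, q^n = 823543, Hamming bound = 19152, |C| = 35763 > bound (violated).

Step 1: Compute V_q(n, t) = Σ_{j=0}^1 C(n, j) (q−1)^j.
  j = 0: C(7,0)·(6)^0 = 1·1 = 1.
  j = 1: C(7,1)·(6)^1 = 7·6 = 42.
  V_q(n, t) = 1 + 42 = 43.
Step 2: q^n = 7^7 = 823543.
Step 3: Hamming bound ⌊q^n / V_q(n,t)⌋ = ⌊823543/43⌋ = 19152.
Step 4: Compare |C| = 35763 to 19152: violated.
The claimed |C| lies above the Hamming bound, so no 7-ary code of length 7 with d ≥ 3 can have 35763 codewords.


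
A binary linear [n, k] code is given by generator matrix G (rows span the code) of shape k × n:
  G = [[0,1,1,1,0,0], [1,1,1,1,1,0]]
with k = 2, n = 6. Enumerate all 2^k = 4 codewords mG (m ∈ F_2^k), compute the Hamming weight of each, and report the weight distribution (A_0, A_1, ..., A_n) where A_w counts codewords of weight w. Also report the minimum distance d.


Weight distribution: A_0 = 1, A_2 = 1, A_3 = 1, A_5 = 1. Minimum distance d = 2.

Enumerate all 2^2 = 4 messages m ∈ F_2^2.
For each, compute codeword c = mG in F_2^6, then tally its weight.
  m = 00 → c = 000000, weight = 0.
  m = 10 → c = 011100, weight = 3.
  m = 01 → c = 111110, weight = 5.
  m = 11 → c = 100010, weight = 2.
Tally weights:
  weight 0: 1 codewords.
  weight 2: 1 codewords.
  weight 3: 1 codewords.
  weight 5: 1 codewords.
Minimum distance d = smallest w > 0 with A_w > 0 = 2.
Sanity: Σ A_w = 4 = 2^2 = 4 ✓.


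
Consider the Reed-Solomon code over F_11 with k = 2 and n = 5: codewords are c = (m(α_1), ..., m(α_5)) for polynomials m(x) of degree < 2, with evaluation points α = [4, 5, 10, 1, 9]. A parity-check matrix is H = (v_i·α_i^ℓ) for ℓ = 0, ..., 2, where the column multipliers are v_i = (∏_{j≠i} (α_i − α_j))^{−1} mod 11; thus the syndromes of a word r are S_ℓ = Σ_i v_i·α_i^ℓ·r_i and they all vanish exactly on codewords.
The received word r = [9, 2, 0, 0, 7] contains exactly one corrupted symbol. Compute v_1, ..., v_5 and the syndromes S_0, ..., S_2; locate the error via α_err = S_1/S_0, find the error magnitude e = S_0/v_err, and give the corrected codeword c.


S = (6, 6, 6), error at position 4, error magnitude e = 3, c = [9, 2, 0, 8, 7].

Step 1: column multipliers v_i = (∏_{j≠i}(α_i − α_j))^{−1} mod 11.
  i = 1 (α = 4): (4−5)(4−10)(4−1)(4−9) = (−1)·(−6)·3·(−5) = −90 ≡ 9, so v_1 = 9^{−1} = 5 (mod 11).
  i = 2 (α = 5): (5−4)(5−10)(5−1)(5−9) = 1·(−5)·4·(−4) = 80 ≡ 3, so v_2 = 3^{−1} = 4 (mod 11).
  i = 3 (α = 10): (10−4)(10−5)(10−1)(10−9) = 6·5·9·1 = 270 ≡ 6, so v_3 = 6^{−1} = 2 (mod 11).
  i = 4 (α = 1): (1−4)(1−5)(1−10)(1−9) = (−3)·(−4)·(−9)·(−8) = 864 ≡ 6, so v_4 = 6^{−1} = 2 (mod 11).
  i = 5 (α = 9): (9−4)(9−5)(9−10)(9−1) = 5·4·(−1)·8 = −160 ≡ 5, so v_5 = 5^{−1} = 9 (mod 11).
  v = [5, 4, 2, 2, 9].
Step 2: syndromes of r = [9, 2, 0, 0, 7] (all sums mod 11).
  S_0 = Σ v_i r_i = 5·9 + 4·2 + 2·0 + 2·0 + 9·7 = 116 ≡ 6.
  S_1 = Σ v_i α_i r_i = 5·4·9 + 4·5·2 + 2·10·0 + 2·1·0 + 9·9·7 = 787 ≡ 6.
  α_i^2 mod 11 = [5, 3, 1, 1, 4].
  S_2 = Σ v_i α_i^2 r_i = 5·5·9 + 4·3·2 + 2·1·0 + 2·1·0 + 9·4·7 = 501 ≡ 6.
  S = (6, 6, 6) ≠ 0, so r is not a codeword (an error is present).
Step 3: locate the error. For a single error e at position i, S_ℓ = v_i·e·α_i^ℓ, so α_err = S_1/S_0.
  S_0^{−1} = 6^{−1} = 2 (mod 11), so α_err = 6·2 = 12 ≡ 1 = α_4. Error position i = 4.
  Consistency check: S_2/S_1 = 6·2 = 12 ≡ 1 = α_err ✓ (single-error assumption holds).
Step 4: error magnitude e = S_0/v_4 = S_0·∏_{j≠4}(α_4 − α_j) = 6·6 = 36 ≡ 3 (mod 11).
Step 5: correct position 4: c_4 = r_4 − e = 0 − 3 ≡ 8 (mod 11). Hence c = [9, 2, 0, 8, 7].
  Check: interpolating c through the α_i gives m(x) = 4 + 4·x (degree < 2) with m(α_i) = c_i for every i, so c is indeed a codeword.


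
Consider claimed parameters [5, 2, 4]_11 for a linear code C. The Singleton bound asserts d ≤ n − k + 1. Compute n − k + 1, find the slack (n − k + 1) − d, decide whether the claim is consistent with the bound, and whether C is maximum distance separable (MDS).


Singleton RHS = n − k + 1 = 4, slack = 0, bound satisfied, MDS.

Singleton bound: d ≤ n − k + 1.
Here n = 5, k = 2, so n − k + 1 = 4.
Given d = 4, check d ≤ 4: YES.
Slack = (n − k + 1) − d = 0.
The code is MDS (slack = 0).
Description: the claimed parameters are [5, 2, 4]_11; such a code would be MDS (meets Singleton bound).


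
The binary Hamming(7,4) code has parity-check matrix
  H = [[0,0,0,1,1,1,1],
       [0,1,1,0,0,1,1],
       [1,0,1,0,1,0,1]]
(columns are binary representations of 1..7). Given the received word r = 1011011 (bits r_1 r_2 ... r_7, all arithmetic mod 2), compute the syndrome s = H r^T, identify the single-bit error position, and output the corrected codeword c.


s = (1, 1, 1)^T, error position = 7, corrected codeword c = 1011010

Compute s = H r^T mod 2 one row at a time:
  s_1 = 1 + 0 + 1 + 1 = 3 ≡ 1 (mod 2).
  s_2 = 0 + 1 + 1 + 1 = 3 ≡ 1 (mod 2).
  s_3 = 1 + 1 + 0 + 1 = 3 ≡ 1 (mod 2).
s = (1, 1, 1)^T — this equals column 7 of H (binary 111), so error is at position 7.
Correct: flip bit 7 of r = 1011011 to get c = 1011010.


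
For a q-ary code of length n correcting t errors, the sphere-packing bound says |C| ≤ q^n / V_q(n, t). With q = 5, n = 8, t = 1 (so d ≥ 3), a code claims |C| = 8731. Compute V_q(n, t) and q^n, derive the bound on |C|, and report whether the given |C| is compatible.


V_q(n, t) = 33, q^n = 390625, Hamming bound = 11837, |C| = 8731 ≤ bound (satisfied).

Step 1: Compute V_q(n, t) = Σ_{j=0}^1 C(n, j) (q−1)^j.
  j = 0: C(8,0)·(4)^0 = 1·1 = 1.
  j = 1: C(8,1)·(4)^1 = 8·4 = 32.
  V_q(n, t) = 1 + 32 = 33.
Step 2: q^n = 5^8 = 390625.
Step 3: Hamming bound ⌊q^n / V_q(n,t)⌋ = ⌊390625/33⌋ = 11837.
Step 4: Compare |C| = 8731 to 11837: satisfied.
The claimed |C| lies below the Hamming bound.


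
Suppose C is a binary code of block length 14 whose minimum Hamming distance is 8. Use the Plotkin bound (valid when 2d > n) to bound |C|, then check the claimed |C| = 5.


Plotkin bound M ≤ 8; given |C| = 5 ≤ bound (satisfied).

Check applicability: 2d = 16, n = 14.
2d − n = 2 > 0, so Plotkin applies.
Compute d/(2d−n) = 8/2 ≈ 4.0000.
⌊d/(2d−n)⌋ = 4.
Plotkin bound: M ≤ 2·4 = 8.
Given |C| = 5, check: satisfied.
This |C| is below the Plotkin bound.


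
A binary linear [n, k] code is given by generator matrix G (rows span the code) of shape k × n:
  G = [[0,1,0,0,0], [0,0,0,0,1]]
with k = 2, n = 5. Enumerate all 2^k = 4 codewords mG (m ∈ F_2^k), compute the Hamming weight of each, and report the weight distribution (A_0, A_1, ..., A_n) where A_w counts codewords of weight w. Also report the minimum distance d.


Weight distribution: A_0 = 1, A_1 = 2, A_2 = 1. Minimum distance d = 1.

Enumerate all 2^2 = 4 messages m ∈ F_2^2.
For each, compute codeword c = mG in F_2^5, then tally its weight.
  m = 00 → c = 00000, weight = 0.
  m = 10 → c = 01000, weight = 1.
  m = 01 → c = 00001, weight = 1.
  m = 11 → c = 01001, weight = 2.
Tally weights:
  weight 0: 1 codewords.
  weight 1: 2 codewords.
  weight 2: 1 codewords.
Minimum distance d = smallest w > 0 with A_w > 0 = 1.
Sanity: Σ A_w = 4 = 2^2 = 4 ✓.


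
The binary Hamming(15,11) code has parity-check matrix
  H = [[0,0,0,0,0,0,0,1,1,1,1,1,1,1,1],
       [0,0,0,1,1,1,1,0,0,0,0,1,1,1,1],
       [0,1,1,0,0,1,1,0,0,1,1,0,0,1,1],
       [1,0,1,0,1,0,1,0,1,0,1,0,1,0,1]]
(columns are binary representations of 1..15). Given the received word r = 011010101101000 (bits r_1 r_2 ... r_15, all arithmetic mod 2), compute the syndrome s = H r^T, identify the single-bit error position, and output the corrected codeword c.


s = (1, 1, 0, 0)^T, error position = 12, corrected codeword c = 011010101100000

Compute s = H r^T mod 2 one row at a time:
  s_1 = 0 + 1 + 1 + 0 + 1 + 0 + 0 + 0 = 3 ≡ 1 (mod 2).
  s_2 = 0 + 1 + 0 + 1 + 1 + 0 + 0 + 0 = 3 ≡ 1 (mod 2).
  s_3 = 1 + 1 + 0 + 1 + 1 + 0 + 0 + 0 = 4 ≡ 0 (mod 2).
  s_4 = 0 + 1 + 1 + 1 + 1 + 0 + 0 + 0 = 4 ≡ 0 (mod 2).
s = (1, 1, 0, 0)^T — this equals column 12 of H (binary 1100), so error is at position 12.
Correct: flip bit 12 of r = 011010101101000 to get c = 011010101100000.


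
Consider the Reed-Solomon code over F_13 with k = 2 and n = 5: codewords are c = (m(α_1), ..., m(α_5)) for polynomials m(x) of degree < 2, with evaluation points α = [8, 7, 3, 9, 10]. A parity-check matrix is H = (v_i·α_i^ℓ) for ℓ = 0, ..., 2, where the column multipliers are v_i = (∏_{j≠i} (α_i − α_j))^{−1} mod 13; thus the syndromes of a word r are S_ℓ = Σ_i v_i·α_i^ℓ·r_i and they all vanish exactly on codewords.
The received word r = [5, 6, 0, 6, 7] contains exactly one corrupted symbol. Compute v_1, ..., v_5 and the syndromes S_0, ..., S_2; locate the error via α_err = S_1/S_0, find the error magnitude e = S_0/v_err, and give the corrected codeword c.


S = (1, 7, 10), error at position 2, error magnitude e = 2, c = [5, 4, 0, 6, 7].

Step 1: column multipliers v_i = (∏_{j≠i}(α_i − α_j))^{−1} mod 13.
  i = 1 (α = 8): (8−7)(8−3)(8−9)(8−10) = 1·5·(−1)·(−2) = 10 ≡ 10, so v_1 = 10^{−1} = 4 (mod 13).
  i = 2 (α = 7): (7−8)(7−3)(7−9)(7−10) = (−1)·4·(−2)·(−3) = −24 ≡ 2, so v_2 = 2^{−1} = 7 (mod 13).
  i = 3 (α = 3): (3−8)(3−7)(3−9)(3−10) = (−5)·(−4)·(−6)·(−7) = 840 ≡ 8, so v_3 = 8^{−1} = 5 (mod 13).
  i = 4 (α = 9): (9−8)(9−7)(9−3)(9−10) = 1·2·6·(−1) = −12 ≡ 1, so v_4 = 1^{−1} = 1 (mod 13).
  i = 5 (α = 10): (10−8)(10−7)(10−3)(10−9) = 2·3·7·1 = 42 ≡ 3, so v_5 = 3^{−1} = 9 (mod 13).
  v = [4, 7, 5, 1, 9].
Step 2: syndromes of r = [5, 6, 0, 6, 7] (all sums mod 13).
  S_0 = Σ v_i r_i = 4·5 + 7·6 + 5·0 + 1·6 + 9·7 = 131 ≡ 1.
  S_1 = Σ v_i α_i r_i = 4·8·5 + 7·7·6 + 5·3·0 + 1·9·6 + 9·10·7 = 1138 ≡ 7.
  α_i^2 mod 13 = [12, 10, 9, 3, 9].
  S_2 = Σ v_i α_i^2 r_i = 4·12·5 + 7·10·6 + 5·9·0 + 1·3·6 + 9·9·7 = 1245 ≡ 10.
  S = (1, 7, 10) ≠ 0, so r is not a codeword (an error is present).
Step 3: locate the error. For a single error e at position i, S_ℓ = v_i·e·α_i^ℓ, so α_err = S_1/S_0.
  S_0^{−1} = 1^{−1} = 1 (mod 13), so α_err = 7·1 = 7 ≡ 7 = α_2. Error position i = 2.
  Consistency check: S_2/S_1 = 10·2 = 20 ≡ 7 = α_err ✓ (single-error assumption holds).
Step 4: error magnitude e = S_0/v_2 = S_0·∏_{j≠2}(α_2 − α_j) = 1·2 = 2 ≡ 2 (mod 13).
Step 5: correct position 2: c_2 = r_2 − e = 6 − 2 ≡ 4 (mod 13). Hence c = [5, 4, 0, 6, 7].
  Check: interpolating c through the α_i gives m(x) = 10 + 1·x (degree < 2) with m(α_i) = c_i for every i, so c is indeed a codeword.


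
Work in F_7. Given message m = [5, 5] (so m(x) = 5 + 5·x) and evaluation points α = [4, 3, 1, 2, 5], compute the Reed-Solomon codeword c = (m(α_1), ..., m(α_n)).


c = [4, 6, 3, 1, 2]

Message polynomial: m(x) = 5 + 5·x (mod 7).
For each evaluation point α_i, compute m(α_i) mod 7:
  α_1 = 4: Horner steps 5 → 4, so m(4) = 4.
  α_2 = 3: Horner steps 5 → 6, so m(3) = 6.
  α_3 = 1: Horner steps 5 → 3, so m(1) = 3.
  α_4 = 2: Horner steps 5 → 1, so m(2) = 1.
  α_5 = 5: Horner steps 5 → 2, so m(5) = 2.
Codeword c = [4, 6, 3, 1, 2] ∈ F_7^5.


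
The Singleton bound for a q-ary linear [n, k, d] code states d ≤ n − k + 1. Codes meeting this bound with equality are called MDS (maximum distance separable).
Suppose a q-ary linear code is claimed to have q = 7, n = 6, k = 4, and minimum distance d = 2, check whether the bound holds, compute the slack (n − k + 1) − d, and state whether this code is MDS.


Singleton RHS = n − k + 1 = 3, slack = 1, bound satisfied, not MDS.

Singleton bound: d ≤ n − k + 1.
Here n = 6, k = 4, so n − k + 1 = 3.
Given d = 2, check d ≤ 3: YES.
Slack = (n − k + 1) − d = 1.
The code is NOT MDS (slack = 1 > 0).
Description: the claimed parameters are [6, 4, 2]_7; such a code would be non-MDS.


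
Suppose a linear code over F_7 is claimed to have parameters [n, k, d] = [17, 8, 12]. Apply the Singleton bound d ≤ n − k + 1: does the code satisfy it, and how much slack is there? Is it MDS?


Singleton RHS = n − k + 1 = 10, slack = -2, bound violated (no such code; not MDS).

Singleton bound: d ≤ n − k + 1.
Here n = 17, k = 8, so n − k + 1 = 10.
Given d = 12, check d ≤ 10: NO.
Slack = (n − k + 1) − d = -2.
The slack is negative: d = 12 exceeds n − k + 1 = 10 by 2, so the Singleton bound is violated and no linear [17, 8, 12]_7 code can exist. In particular it is not MDS (MDS requires d = n − k + 1 exactly).
Description: the claimed parameters are [17, 8, 12]_7; such a code would be impossible (violates the Singleton bound).


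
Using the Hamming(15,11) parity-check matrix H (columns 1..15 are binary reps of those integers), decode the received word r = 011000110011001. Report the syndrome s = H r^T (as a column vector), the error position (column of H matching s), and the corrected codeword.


s = (0, 1, 1, 0)^T, error position = 6, corrected codeword c = 011001110011001

Compute s = H r^T mod 2 one row at a time:
  s_1 = 1 + 0 + 0 + 1 + 1 + 0 + 0 + 1 = 4 ≡ 0 (mod 2).
  s_2 = 0 + 0 + 0 + 1 + 1 + 0 + 0 + 1 = 3 ≡ 1 (mod 2).
  s_3 = 1 + 1 + 0 + 1 + 0 + 1 + 0 + 1 = 5 ≡ 1 (mod 2).
  s_4 = 0 + 1 + 0 + 1 + 0 + 1 + 0 + 1 = 4 ≡ 0 (mod 2).
s = (0, 1, 1, 0)^T — this equals column 6 of H (binary 0110), so error is at position 6.
Correct: flip bit 6 of r = 011000110011001 to get c = 011001110011001.


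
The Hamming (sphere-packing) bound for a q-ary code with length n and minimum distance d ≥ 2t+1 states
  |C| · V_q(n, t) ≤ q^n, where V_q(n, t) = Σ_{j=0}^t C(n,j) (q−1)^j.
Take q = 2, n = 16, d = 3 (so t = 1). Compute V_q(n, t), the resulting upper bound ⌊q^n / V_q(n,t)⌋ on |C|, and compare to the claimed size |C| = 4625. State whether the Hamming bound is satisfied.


V_q(n, t) = 17, q^n = 65536, Hamming bound = 3855, |C| = 4625 > bound (violated).

Step 1: Compute V_q(n, t) = Σ_{j=0}^1 C(n, j) (q−1)^j.
  j = 0: C(16,0)·(1)^0 = 1·1 = 1.
  j = 1: C(16,1)·(1)^1 = 16·1 = 16.
  V_q(n, t) = 1 + 16 = 17.
Step 2: q^n = 2^16 = 65536.
Step 3: Hamming bound ⌊q^n / V_q(n,t)⌋ = ⌊65536/17⌋ = 3855.
Step 4: Compare |C| = 4625 to 3855: violated.
The claimed |C| lies above the Hamming bound, so no 2-ary code of length 16 with d ≥ 3 can have 4625 codewords.


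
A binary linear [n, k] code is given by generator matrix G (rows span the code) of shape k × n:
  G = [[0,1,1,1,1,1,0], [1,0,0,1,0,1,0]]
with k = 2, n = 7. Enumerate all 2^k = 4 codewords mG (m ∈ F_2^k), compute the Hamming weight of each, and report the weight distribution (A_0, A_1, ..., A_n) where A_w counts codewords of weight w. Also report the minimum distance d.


Weight distribution: A_0 = 1, A_3 = 1, A_4 = 1, A_5 = 1. Minimum distance d = 3.

Enumerate all 2^2 = 4 messages m ∈ F_2^2.
For each, compute codeword c = mG in F_2^7, then tally its weight.
  m = 00 → c = 0000000, weight = 0.
  m = 10 → c = 0111110, weight = 5.
  m = 01 → c = 1001010, weight = 3.
  m = 11 → c = 1110100, weight = 4.
Tally weights:
  weight 0: 1 codewords.
  weight 3: 1 codewords.
  weight 4: 1 codewords.
  weight 5: 1 codewords.
Minimum distance d = smallest w > 0 with A_w > 0 = 3.
Sanity: Σ A_w = 4 = 2^2 = 4 ✓.


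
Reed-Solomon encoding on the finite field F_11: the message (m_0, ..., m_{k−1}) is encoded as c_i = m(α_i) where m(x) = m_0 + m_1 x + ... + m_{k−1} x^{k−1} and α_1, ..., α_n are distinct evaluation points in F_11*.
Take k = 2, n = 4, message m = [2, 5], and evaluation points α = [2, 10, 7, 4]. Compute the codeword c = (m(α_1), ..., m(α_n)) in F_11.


c = [1, 8, 4, 0]

Message polynomial: m(x) = 2 + 5·x (mod 11).
For each evaluation point α_i, compute m(α_i) mod 11:
  α_1 = 2: Horner steps 5 → 1, so m(2) = 1.
  α_2 = 10: Horner steps 5 → 8, so m(10) = 8.
  α_3 = 7: Horner steps 5 → 4, so m(7) = 4.
  α_4 = 4: Horner steps 5 → 0, so m(4) = 0.
Codeword c = [1, 8, 4, 0] ∈ F_11^4.


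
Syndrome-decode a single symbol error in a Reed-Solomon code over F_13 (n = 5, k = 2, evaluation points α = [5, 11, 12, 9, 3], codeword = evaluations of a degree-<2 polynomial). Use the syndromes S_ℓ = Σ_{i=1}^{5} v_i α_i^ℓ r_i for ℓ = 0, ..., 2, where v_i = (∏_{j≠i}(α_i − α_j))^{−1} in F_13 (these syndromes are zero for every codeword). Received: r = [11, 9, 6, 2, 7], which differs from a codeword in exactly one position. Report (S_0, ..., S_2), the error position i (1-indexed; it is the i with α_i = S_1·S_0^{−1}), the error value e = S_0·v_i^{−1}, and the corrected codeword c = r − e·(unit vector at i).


S = (5, 12, 8), error at position 1, error magnitude e = 10, c = [1, 9, 6, 2, 7].

Step 1: column multipliers v_i = (∏_{j≠i}(α_i − α_j))^{−1} mod 13.
  i = 1 (α = 5): (5−11)(5−12)(5−9)(5−3) = (−6)·(−7)·(−4)·2 = −336 ≡ 2, so v_1 = 2^{−1} = 7 (mod 13).
  i = 2 (α = 11): (11−5)(11−12)(11−9)(11−3) = 6·(−1)·2·8 = −96 ≡ 8, so v_2 = 8^{−1} = 5 (mod 13).
  i = 3 (α = 12): (12−5)(12−11)(12−9)(12−3) = 7·1·3·9 = 189 ≡ 7, so v_3 = 7^{−1} = 2 (mod 13).
  i = 4 (α = 9): (9−5)(9−11)(9−12)(9−3) = 4·(−2)·(−3)·6 = 144 ≡ 1, so v_4 = 1^{−1} = 1 (mod 13).
  i = 5 (α = 3): (3−5)(3−11)(3−12)(3−9) = (−2)·(−8)·(−9)·(−6) = 864 ≡ 6, so v_5 = 6^{−1} = 11 (mod 13).
  v = [7, 5, 2, 1, 11].
Step 2: syndromes of r = [11, 9, 6, 2, 7] (all sums mod 13).
  S_0 = Σ v_i r_i = 7·11 + 5·9 + 2·6 + 1·2 + 11·7 = 213 ≡ 5.
  S_1 = Σ v_i α_i r_i = 7·5·11 + 5·11·9 + 2·12·6 + 1·9·2 + 11·3·7 = 1273 ≡ 12.
  α_i^2 mod 13 = [12, 4, 1, 3, 9].
  S_2 = Σ v_i α_i^2 r_i = 7·12·11 + 5·4·9 + 2·1·6 + 1·3·2 + 11·9·7 = 1815 ≡ 8.
  S = (5, 12, 8) ≠ 0, so r is not a codeword (an error is present).
Step 3: locate the error. For a single error e at position i, S_ℓ = v_i·e·α_i^ℓ, so α_err = S_1/S_0.
  S_0^{−1} = 5^{−1} = 8 (mod 13), so α_err = 12·8 = 96 ≡ 5 = α_1. Error position i = 1.
  Consistency check: S_2/S_1 = 8·12 = 96 ≡ 5 = α_err ✓ (single-error assumption holds).
Step 4: error magnitude e = S_0/v_1 = S_0·∏_{j≠1}(α_1 − α_j) = 5·2 = 10 ≡ 10 (mod 13).
Step 5: correct position 1: c_1 = r_1 − e = 11 − 10 ≡ 1 (mod 13). Hence c = [1, 9, 6, 2, 7].
  Check: interpolating c through the α_i gives m(x) = 3 + 10·x (degree < 2) with m(α_i) = c_i for every i, so c is indeed a codeword.


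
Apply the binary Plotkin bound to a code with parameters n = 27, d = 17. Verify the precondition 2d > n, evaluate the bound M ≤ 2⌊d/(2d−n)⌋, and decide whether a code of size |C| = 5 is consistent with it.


Plotkin bound M ≤ 4; given |C| = 5 > bound (violated).

Check applicability: 2d = 34, n = 27.
2d − n = 7 > 0, so Plotkin applies.
Compute d/(2d−n) = 17/7 ≈ 2.4286.
⌊d/(2d−n)⌋ = 2.
Plotkin bound: M ≤ 2·2 = 4.
Given |C| = 5, check: VIOLATED.
This |C| is above the Plotkin bound, so no binary code with n = 27, d = 17 and 5 codewords exists.
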